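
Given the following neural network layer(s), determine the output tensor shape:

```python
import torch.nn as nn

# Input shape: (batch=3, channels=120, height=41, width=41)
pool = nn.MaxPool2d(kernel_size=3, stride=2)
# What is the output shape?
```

Input: (3, 120, 41, 41) -> Output: (3, 120, 20, 20)

Answer: (3, 120, 20, 20)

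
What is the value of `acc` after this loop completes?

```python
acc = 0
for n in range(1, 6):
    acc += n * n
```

Sum of squares 1² to 5² = 55
`acc` takes the values: 0 → 1 → 5 → 14 → 30 → 55

Answer: 55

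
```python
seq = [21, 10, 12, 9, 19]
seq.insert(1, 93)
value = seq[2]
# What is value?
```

Trace:
`seq = [21, 10, 12, 9, 19]` → seq = [21, 10, 12, 9, 19]
`seq.insert(1, 93)` → seq = [21, 93, 10, 12, 9, 19]
`value = seq[2]` → value = 10
So value = 10

Answer: 10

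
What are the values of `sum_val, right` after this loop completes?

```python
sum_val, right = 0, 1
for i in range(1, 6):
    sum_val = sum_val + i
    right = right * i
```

Sum and factorial of 1 to 5
`sum_val, right` takes the values: (0, 1) → (1, 1) → (3, 1) → (3, 2) → (6, 2) → (6, 6) → (10, 6) → (10, 24) → (15, 24) → (15, 120)

Answer: 15, 120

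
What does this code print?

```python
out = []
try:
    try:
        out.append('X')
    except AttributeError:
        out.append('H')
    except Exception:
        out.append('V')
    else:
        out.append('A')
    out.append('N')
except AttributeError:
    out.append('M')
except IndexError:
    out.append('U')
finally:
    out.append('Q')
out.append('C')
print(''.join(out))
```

Execution trace: 'X' (inner try body, no exception) → 'A' (inner else) → 'N' (try body, no exception) → 'Q' (finally) → 'C' (after the try/except). Output: XANQC

Answer: XANQC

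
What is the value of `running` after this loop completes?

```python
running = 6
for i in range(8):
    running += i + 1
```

Start at 6, add 1 to 8 = 42
`running` takes the values: 6 → 7 → 9 → 12 → 16 → 21 → 27 → 34 → 42

Answer: 42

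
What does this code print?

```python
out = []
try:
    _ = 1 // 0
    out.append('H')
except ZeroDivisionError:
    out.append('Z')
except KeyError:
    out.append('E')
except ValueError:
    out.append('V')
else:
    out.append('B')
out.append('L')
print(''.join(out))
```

Execution trace: 'Z' (except ZeroDivisionError) → 'L' (after the try/except). Output: ZL

Answer: ZL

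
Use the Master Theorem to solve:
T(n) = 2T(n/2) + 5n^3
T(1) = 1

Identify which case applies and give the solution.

a=2, b=2, f(n)=5n^3. log_2(2) = 1. Since c=3 > 1 and the regularity condition holds (2(n/2)^3 = (2/2^3)n^3 with 2/2^3 < 1), Case 3 applies: T(n) = Θ(f(n)) = O(n^3).

Answer: O(n^3) - Case 3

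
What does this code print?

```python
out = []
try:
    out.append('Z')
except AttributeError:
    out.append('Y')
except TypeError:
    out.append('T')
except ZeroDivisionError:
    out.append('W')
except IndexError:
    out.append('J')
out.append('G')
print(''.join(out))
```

Execution trace: 'Z' (try body, no exception) → 'G' (after the try/except). Output: ZG

Answer: ZG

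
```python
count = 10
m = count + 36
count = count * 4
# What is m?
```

Trace:
`count = 10` → count = 10
`m = count + 36` → m = 46
`count = count * 4` → count = 40
So m = 46

Answer: 46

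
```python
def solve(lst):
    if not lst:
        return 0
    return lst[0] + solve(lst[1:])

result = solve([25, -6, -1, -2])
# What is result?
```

25 + (-6) + (-1) + (-2) + 0 = 16

Answer: 16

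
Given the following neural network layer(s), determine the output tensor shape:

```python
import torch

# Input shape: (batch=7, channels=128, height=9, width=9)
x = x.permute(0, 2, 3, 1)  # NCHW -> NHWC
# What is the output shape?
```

Input: (7, 128, 9, 9) -> Output: (7, 9, 9, 128)

Answer: (7, 9, 9, 128)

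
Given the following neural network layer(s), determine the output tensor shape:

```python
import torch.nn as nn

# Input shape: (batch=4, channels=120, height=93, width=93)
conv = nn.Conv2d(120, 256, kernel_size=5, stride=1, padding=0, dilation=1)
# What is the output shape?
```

Input: (4, 120, 93, 93) -> Output: (4, 256, 89, 89)

Answer: (4, 256, 89, 89)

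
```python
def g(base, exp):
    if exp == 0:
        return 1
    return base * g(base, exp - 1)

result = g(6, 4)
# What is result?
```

g(6, 4) = 6 * 6 * 6 * 6 = 1296

Answer: 1296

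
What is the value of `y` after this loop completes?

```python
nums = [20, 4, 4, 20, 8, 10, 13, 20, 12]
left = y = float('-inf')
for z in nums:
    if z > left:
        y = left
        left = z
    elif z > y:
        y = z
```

Second largest (with repeats) in [20, 4, 4, 20, 8, 10, 13, 20, 12]
`y` takes the values: -inf → 4 → 20

Answer: 20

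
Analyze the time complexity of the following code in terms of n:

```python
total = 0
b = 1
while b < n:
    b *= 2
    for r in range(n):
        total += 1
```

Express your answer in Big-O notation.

Each loop level contributes: log n × n. Multiplying the contributions gives O(n log n).

Answer: O(n log n)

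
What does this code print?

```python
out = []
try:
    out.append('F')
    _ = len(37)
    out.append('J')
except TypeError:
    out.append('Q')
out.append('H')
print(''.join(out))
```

Execution trace: 'F' (try body) → 'Q' (except TypeError) → 'H' (after the try/except). Output: FQH

Answer: FQH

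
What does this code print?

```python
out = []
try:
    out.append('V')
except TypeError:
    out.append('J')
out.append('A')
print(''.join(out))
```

Execution trace: 'V' (try body, no exception) → 'A' (after the try/except). Output: VA

Answer: VA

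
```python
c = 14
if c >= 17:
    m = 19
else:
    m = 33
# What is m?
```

Trace:
`c = 14` → c = 14
`if c >= 17: ...` → c >= 17 is False, take else branch → m = 33
So m = 33

Answer: 33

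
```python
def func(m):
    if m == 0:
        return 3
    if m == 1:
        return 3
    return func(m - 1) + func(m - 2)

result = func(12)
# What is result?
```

Build up from base cases: func(0)=3, func(1)=3, func(2)=6, func(3)=9, func(4)=15, func(5)=24, func(6)=39, ..., func(12)=699

Answer: 699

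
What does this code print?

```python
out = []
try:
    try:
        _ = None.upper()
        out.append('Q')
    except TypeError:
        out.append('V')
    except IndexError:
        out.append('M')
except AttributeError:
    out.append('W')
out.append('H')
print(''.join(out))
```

Execution trace: 'W' (outer except AttributeError) → 'H' (after the try/except). Output: WH

Answer: WH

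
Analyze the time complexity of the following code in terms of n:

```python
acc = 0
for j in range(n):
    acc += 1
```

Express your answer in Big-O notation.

Each loop level contributes: n. Multiplying the contributions gives O(n).

Answer: O(n)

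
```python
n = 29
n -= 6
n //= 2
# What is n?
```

Trace:
`n = 29` → n = 29
`n -= 6` → n = 23
`n //= 2` → n = 11
So n = 11

Answer: 11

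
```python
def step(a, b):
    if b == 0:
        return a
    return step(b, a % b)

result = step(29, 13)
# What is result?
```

step(29, 13) -> step(13, 3) -> step(3, 1) -> step(1, 0) -> 1

Answer: 1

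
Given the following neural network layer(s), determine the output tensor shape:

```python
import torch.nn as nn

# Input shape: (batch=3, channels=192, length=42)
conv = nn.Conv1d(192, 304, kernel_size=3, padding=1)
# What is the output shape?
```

Input: (3, 192, 42) -> Output: (3, 304, 42)

Answer: (3, 304, 42)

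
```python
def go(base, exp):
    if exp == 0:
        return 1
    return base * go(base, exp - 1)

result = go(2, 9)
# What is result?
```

go(2, 9) = 2 * 2 * 2 * 2 * 2 * 2 * 2 * 2 * 2 = 512

Answer: 512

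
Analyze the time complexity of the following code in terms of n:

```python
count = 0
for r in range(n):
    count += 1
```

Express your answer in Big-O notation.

Each loop level contributes: n. Multiplying the contributions gives O(n).

Answer: O(n)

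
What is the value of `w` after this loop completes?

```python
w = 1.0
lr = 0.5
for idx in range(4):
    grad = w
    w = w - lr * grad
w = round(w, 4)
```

Gradient descent: w = 1.0 * (1 - 0.5)^4
`w` takes the values: 1.0 → 0.5 → 0.25 → 0.125 → 0.0625

Answer: 0.0625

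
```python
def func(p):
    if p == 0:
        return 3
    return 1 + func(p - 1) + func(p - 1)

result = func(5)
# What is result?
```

func(p) = 1 + 2·func(p-1), func(0)=3. Closed form: (3+1)·2^5 - 1 = 127.

Answer: 127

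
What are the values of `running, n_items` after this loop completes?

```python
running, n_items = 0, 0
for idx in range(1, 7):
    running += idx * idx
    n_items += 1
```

Sum of squares and count
`running, n_items` takes the values: (0, 0) → (1, 0) → (1, 1) → (5, 1) → (5, 2) → (14, 2) → (14, 3) → (30, 3) → (30, 4) → (55, 4) → (55, 5) → (91, 5) → (91, 6)

Answer: 91, 6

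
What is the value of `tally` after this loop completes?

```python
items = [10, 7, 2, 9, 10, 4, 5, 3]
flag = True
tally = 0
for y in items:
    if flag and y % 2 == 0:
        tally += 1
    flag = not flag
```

Count even values at even positions
`tally` takes the values: 0 → 1 → 2 → 3

Answer: 3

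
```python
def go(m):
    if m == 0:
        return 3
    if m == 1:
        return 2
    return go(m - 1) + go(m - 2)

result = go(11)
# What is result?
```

Build up from base cases: go(0)=3, go(1)=2, go(2)=5, go(3)=7, go(4)=12, go(5)=19, go(6)=31, ..., go(11)=343

Answer: 343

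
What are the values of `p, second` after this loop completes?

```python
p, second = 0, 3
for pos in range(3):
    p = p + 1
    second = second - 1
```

p goes 0→3, second goes 3→0
`p, second` takes the values: (0, 3) → (1, 3) → (1, 2) → (2, 2) → (2, 1) → (3, 1) → (3, 0)

Answer: 3, 0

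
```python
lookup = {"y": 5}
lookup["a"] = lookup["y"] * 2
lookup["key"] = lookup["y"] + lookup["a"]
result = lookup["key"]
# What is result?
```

Trace:
`lookup = {"y": 5}` → lookup = {'y': 5}
`lookup["a"] = lookup["y"] * 2` → lookup = {'y': 5, 'a': 10}
`lookup["key"] = lookup["y"] + lookup["a"]` → lookup = {'y': 5, 'a': 10, 'key': 15}
`result = lookup["key"]` → result = 15
So result = 15

Answer: 15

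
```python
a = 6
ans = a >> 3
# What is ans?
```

Trace:
`a = 6` → a = 6
`ans = a >> 3` → ans = 0
So ans = 0

Answer: 0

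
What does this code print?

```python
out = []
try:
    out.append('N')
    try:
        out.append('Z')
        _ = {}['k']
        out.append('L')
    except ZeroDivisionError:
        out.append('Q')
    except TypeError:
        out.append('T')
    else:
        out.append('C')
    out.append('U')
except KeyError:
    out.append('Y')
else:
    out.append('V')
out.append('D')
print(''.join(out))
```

Execution trace: 'N' (try body) → 'Z' (inner try body) → 'Y' (except KeyError) → 'D' (after the try/except). Output: NZYD

Answer: NZYD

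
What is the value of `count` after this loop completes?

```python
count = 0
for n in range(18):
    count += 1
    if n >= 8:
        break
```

Loop breaks when n reaches 8, count is 9
`count` takes the values: 0 → 1 → 2 → 3 → 4 → 5 → 6 → 7 → 8 → 9

Answer: 9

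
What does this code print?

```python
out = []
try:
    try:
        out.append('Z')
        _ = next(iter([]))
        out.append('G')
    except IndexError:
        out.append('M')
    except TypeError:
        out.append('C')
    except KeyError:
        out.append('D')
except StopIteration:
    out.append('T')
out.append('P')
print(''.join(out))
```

Execution trace: 'Z' (try body) → 'T' (outer except StopIteration) → 'P' (after the try/except). Output: ZTP

Answer: ZTP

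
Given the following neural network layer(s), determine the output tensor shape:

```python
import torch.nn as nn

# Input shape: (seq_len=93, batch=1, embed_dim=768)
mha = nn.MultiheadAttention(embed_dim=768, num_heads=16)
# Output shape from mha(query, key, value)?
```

Input: (93, 1, 768) -> Output: (93, 1, 768)

Answer: (93, 1, 768)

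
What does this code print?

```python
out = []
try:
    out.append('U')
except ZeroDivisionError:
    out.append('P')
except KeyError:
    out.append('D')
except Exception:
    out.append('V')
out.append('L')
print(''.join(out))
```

Execution trace: 'U' (try body, no exception) → 'L' (after the try/except). Output: UL

Answer: UL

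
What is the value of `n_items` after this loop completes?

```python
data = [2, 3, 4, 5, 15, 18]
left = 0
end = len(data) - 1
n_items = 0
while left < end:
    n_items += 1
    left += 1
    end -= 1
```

Iterations until pointers meet (list length 6)
`n_items` takes the values: 0 → 1 → 2 → 3

Answer: 3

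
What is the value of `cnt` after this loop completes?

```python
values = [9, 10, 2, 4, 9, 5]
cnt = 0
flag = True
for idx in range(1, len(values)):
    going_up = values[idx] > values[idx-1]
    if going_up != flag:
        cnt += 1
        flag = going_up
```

Count direction changes in [9, 10, 2, 4, 9, 5]
`cnt` takes the values: 0 → 1 → 2 → 3

Answer: 3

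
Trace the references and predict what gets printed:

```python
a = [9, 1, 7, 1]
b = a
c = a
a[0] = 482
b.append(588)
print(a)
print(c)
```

Key concept: multiple aliases.
Step by step:
`a = [9, 1, 7, 1]` → a = [9, 1, 7, 1]
`b = a` → b = [9, 1, 7, 1] (same object as a)
`c = a` → c = [9, 1, 7, 1] (same object as a, b)
`a[0] = 482` → a = [482, 1, 7, 1] (same object as b, c); b = [482, 1, 7, 1] (same object as a, c); c = [482, 1, 7, 1] (same object as a, b)
`b.append(588)` → a = [482, 1, 7, 1, 588] (same object as b, c); b = [482, 1, 7, 1, 588] (same object as a, c); c = [482, 1, 7, 1, 588] (same object as a, b)
`print(a)` → prints [482, 1, 7, 1, 588]
`print(c)` → prints [482, 1, 7, 1, 588]

Answer:
[482, 1, 7, 1, 588]
[482, 1, 7, 1, 588]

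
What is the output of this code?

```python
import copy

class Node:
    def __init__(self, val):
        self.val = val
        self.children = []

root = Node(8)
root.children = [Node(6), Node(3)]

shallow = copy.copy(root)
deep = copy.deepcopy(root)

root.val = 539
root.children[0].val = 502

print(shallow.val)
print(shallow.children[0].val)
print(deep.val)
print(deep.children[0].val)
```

Key concept: deep copy with custom objects.
Step by step:
`root = Node(8)` → root = Node(val=8, children=[])
`root.children = [Node(6), Node(3)]` → root = Node(val=8, children=[Node(val=6, children=[]), Node(val=3, children=[])])
`shallow = copy.copy(root)` → shallow = Node(val=8, children=[Node(val=6, children=[]), Node(val=3, children=[])])
`deep = copy.deepcopy(root)` → deep = Node(val=8, children=[Node(val=6, children=[]), Node(val=3, children=[])])
`root.val = 539` → root = Node(val=539, children=[Node(val=6, children=[]), Node(val=3, children=[])])
`root.children[0].val = 502` → root = Node(val=539, children=[Node(val=502, children=[]), Node(val=3, children=[])]); shallow = Node(val=8, children=[Node(val=502, children=[]), Node(val=3, children=[])])
`print(shallow.val)` → prints 8
`print(shallow.children[0].val)` → prints 502
`print(deep.val)` → prints 8
`print(deep.children[0].val)` → prints 6

Answer:
8
502
8
6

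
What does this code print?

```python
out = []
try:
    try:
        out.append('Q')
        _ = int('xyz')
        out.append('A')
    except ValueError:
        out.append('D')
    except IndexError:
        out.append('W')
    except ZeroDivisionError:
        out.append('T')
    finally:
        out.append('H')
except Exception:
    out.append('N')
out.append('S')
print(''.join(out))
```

Execution trace: 'Q' (inner try body) → 'D' (inner except ValueError) → 'H' (inner finally) → 'S' (after the try/except). Output: QDHS

Answer: QDHS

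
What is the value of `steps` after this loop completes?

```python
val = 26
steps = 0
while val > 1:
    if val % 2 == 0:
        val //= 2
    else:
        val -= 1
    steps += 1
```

Steps to reduce 26 to 1
`steps` takes the values: 0 → 1 → 2 → 3 → 4 → 5 → 6

Answer: 6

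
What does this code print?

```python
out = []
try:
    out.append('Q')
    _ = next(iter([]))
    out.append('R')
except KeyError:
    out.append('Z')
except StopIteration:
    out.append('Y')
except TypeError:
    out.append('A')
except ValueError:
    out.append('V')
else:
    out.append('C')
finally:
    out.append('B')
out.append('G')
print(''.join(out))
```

Execution trace: 'Q' (try body) → 'Y' (except StopIteration) → 'B' (finally) → 'G' (after the try/except). Output: QYBG

Answer: QYBG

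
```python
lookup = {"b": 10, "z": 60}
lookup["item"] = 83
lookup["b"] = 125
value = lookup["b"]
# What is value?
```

Trace:
`lookup = {"b": 10, "z": 60}` → lookup = {'b': 10, 'z': 60}
`lookup["item"] = 83` → lookup = {'b': 10, 'z': 60, 'item': 83}
`lookup["b"] = 125` → lookup = {'b': 125, 'z': 60, 'item': 83}
`value = lookup["b"]` → value = 125
So value = 125

Answer: 125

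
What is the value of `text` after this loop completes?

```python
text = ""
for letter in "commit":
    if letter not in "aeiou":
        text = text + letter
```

Remove vowels from 'commit'
`text` takes the values: "" → "c" → "cm" → "cmm" → "cmmt"

Answer: "cmmt"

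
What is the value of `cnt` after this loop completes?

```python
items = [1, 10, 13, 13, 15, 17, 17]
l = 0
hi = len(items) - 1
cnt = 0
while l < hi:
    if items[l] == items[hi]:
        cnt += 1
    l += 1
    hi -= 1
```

Count matching pairs from ends
`cnt` takes the values: 0

Answer: 0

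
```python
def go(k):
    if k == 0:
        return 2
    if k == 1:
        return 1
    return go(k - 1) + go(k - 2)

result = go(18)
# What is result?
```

Build up from base cases: go(0)=2, go(1)=1, go(2)=3, go(3)=4, go(4)=7, go(5)=11, go(6)=18, ..., go(18)=5778

Answer: 5778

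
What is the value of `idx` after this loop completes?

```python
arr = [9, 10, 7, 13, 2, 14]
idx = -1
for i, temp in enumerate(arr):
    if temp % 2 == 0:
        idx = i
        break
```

First even number index in [9, 10, 7, 13, 2, 14]
`idx` takes the values: -1 → 1

Answer: 1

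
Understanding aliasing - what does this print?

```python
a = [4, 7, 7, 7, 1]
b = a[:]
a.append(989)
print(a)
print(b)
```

Key concept: slice [:] creates copy.
Step by step:
`a = [4, 7, 7, 7, 1]` → a = [4, 7, 7, 7, 1]
`b = a[:]` → b = [4, 7, 7, 7, 1]
`a.append(989)` → a = [4, 7, 7, 7, 1, 989]
`print(a)` → prints [4, 7, 7, 7, 1, 989]
`print(b)` → prints [4, 7, 7, 7, 1]

Answer:
[4, 7, 7, 7, 1, 989]
[4, 7, 7, 7, 1]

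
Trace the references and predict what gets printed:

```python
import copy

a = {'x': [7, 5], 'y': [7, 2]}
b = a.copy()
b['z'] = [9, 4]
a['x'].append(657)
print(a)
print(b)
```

Key concept: shallow copy of dict with mutable values.
Step by step:
`a = {'x': [7, 5], 'y': [7, 2]}` → a = {'x': [7, 5], 'y': [7, 2]}
`b = a.copy()` → b = {'x': [7, 5], 'y': [7, 2]}
`b['z'] = [9, 4]` → b = {'x': [7, 5], 'y': [7, 2], 'z': [9, 4]}
`a['x'].append(657)` → a = {'x': [7, 5, 657], 'y': [7, 2]}; b = {'x': [7, 5, 657], 'y': [7, 2], 'z': [9, 4]}
`print(a)` → prints {'x': [7, 5, 657], 'y': [7, 2]}
`print(b)` → prints {'x': [7, 5, 657], 'y': [7, 2], 'z': [9, 4]}

Answer:
{'x': [7, 5, 657], 'y': [7, 2]}
{'x': [7, 5, 657], 'y': [7, 2], 'z': [9, 4]}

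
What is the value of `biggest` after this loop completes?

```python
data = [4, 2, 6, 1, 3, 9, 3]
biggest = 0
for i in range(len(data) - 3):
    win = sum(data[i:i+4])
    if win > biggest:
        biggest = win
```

Max sum of 4-element window in [4, 2, 6, 1, 3, 9, 3]
`biggest` takes the values: 0 → 13 → 19

Answer: 19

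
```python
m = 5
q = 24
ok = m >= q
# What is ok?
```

Trace:
`m = 5` → m = 5
`q = 24` → q = 24
`ok = m >= q` → ok = False
So ok = False

Answer: False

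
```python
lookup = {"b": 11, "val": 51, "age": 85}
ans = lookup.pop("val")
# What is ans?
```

Trace:
`lookup = {"b": 11, "val": 51, "age": 85}` → lookup = {'b': 11, 'val': 51, 'age': 85}
`ans = lookup.pop("val")` → lookup = {'b': 11, 'age': 85}; ans = 51
So ans = 51

Answer: 51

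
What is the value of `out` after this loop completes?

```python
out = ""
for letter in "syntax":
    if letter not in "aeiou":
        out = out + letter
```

Remove vowels from 'syntax'
`out` takes the values: "" → "s" → "sy" → "syn" → "synt" → "syntx"

Answer: "syntx"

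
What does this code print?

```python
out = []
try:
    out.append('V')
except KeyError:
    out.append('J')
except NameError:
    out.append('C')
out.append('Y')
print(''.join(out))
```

Execution trace: 'V' (try body, no exception) → 'Y' (after the try/except). Output: VY

Answer: VY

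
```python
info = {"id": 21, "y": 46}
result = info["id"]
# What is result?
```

Trace:
`info = {"id": 21, "y": 46}` → info = {'id': 21, 'y': 46}
`result = info["id"]` → result = 21
So result = 21

Answer: 21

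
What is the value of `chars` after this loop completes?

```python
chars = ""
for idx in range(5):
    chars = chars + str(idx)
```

Concatenate digits 0 to 4
`chars` takes the values: "" → "0" → "01" → "012" → "0123" → "01234"

Answer: "01234"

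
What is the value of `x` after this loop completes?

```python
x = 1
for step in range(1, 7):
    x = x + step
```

Start at 1, add 1 through 6
`x` takes the values: 1 → 2 → 4 → 7 → 11 → 16 → 22

Answer: 22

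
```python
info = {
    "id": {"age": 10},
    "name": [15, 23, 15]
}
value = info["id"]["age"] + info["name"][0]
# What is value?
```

Trace:
`info = { ...` → info = {'id': {'age': 10}, 'name': [15, 23, 15]}
`value = info["id"]["age"] + info["name"][0]` → value = 25
So value = 25

Answer: 25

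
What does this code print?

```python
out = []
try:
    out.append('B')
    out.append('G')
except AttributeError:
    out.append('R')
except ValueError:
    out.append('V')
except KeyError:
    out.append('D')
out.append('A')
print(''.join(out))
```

Execution trace: 'B' (try body) → 'G' (try body, no exception) → 'A' (after the try/except). Output: BGA

Answer: BGA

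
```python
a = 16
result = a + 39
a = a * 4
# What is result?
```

Trace:
`a = 16` → a = 16
`result = a + 39` → result = 55
`a = a * 4` → a = 64
So result = 55

Answer: 55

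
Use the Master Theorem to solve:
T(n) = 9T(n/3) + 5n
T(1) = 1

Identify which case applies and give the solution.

a=9, b=3, f(n)=5n. log_3(9) = 2. Since c=1 < 2, Case 1 applies: T(n) = Θ(n^log_b(a)) = O(n^2).

Answer: O(n^2) - Case 1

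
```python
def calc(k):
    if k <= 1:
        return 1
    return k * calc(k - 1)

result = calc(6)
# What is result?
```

calc(6) = 6 * 5 * 4 * 3 * 2 * 1 = 720

Answer: 720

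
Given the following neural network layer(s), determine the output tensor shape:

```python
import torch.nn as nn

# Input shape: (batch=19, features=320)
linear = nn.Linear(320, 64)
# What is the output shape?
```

Input: (19, 320) -> Output: (19, 64)

Answer: (19, 64)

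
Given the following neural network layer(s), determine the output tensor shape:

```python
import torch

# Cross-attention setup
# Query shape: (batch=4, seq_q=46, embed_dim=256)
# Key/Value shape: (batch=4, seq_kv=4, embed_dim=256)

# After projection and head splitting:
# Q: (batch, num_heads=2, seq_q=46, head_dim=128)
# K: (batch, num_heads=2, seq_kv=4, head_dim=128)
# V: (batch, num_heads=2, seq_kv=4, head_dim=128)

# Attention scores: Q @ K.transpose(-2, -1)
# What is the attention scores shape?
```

Input: (4, 46, 256) -> Output: (4, 2, 46, 4)

Answer: (4, 2, 46, 4)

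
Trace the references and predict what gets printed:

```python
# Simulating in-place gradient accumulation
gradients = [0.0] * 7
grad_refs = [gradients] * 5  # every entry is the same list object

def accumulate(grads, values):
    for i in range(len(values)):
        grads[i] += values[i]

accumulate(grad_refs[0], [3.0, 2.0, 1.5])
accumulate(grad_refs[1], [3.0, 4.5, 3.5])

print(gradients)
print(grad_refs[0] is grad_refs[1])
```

Key concept: gradient accumulation aliasing.
Step by step:
`gradients = [0.0] * 7` → gradients = [0.0, 0.0, 0.0, 0.0, 0.0, 0.0, 0.0]
`grad_refs = [gradients] * 5` → grad_refs = [[0.0, 0.0, 0.0, 0.0, 0.0, 0.0, 0.0], [0.0, 0.0, 0.0, 0.0, 0.0, 0.0, 0.0], [0.0, 0.0, 0.0, 0.0, 0.0, 0.0, 0.0], [0.0, 0.0, 0.0, 0.0, 0.0, 0.0, 0.0], [0.0, 0.0, 0.0, 0.0, 0.0, 0.0, 0.0]]
`accumulate(grad_refs[0], [3.0, 2.0, 1.5])` → gradients = [3.0, 2.0, 1.5, 0.0, 0.0, 0.0, 0.0]; grad_refs = [[3.0, 2.0, 1.5, 0.0, 0.0, 0.0, 0.0], [3.0, 2.0, 1.5, 0.0, 0.0, 0.0, 0.0], [3.0, 2.0, 1.5, 0.0, 0.0, 0.0, 0.0], [3.0, 2.0, 1.5, 0.0, 0.0, 0.0, 0.0], [3.0, 2.0, 1.5, 0.0, 0.0, 0.0, 0.0]]
`accumulate(grad_refs[1], [3.0, 4.5, 3.5])` → gradients = [6.0, 6.5, 5.0, 0.0, 0.0, 0.0, 0.0]; grad_refs = [[6.0, 6.5, 5.0, 0.0, 0.0, 0.0, 0.0], [6.0, 6.5, 5.0, 0.0, 0.0, 0.0, 0.0], [6.0, 6.5, 5.0, 0.0, 0.0, 0.0, 0.0], [6.0, 6.5, 5.0, 0.0, 0.0, 0.0, 0.0], [6.0, 6.5, 5.0, 0.0, 0.0, 0.0, 0.0]]
`print(gradients)` → prints [6.0, 6.5, 5.0, 0.0, 0.0, 0.0, 0.0]
`print(grad_refs[0] is grad_refs[1])` → prints True

Answer:
[6.0, 6.5, 5.0, 0.0, 0.0, 0.0, 0.0]
True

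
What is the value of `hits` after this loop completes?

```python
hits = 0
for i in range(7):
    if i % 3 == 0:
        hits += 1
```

Count numbers divisible by 3 in range(7)
`hits` takes the values: 0 → 1 → 2 → 3

Answer: 3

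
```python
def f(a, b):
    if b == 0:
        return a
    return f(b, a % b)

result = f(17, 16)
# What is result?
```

f(17, 16) -> f(16, 1) -> f(1, 0) -> 1

Answer: 1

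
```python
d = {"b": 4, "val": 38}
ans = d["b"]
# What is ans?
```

Trace:
`d = {"b": 4, "val": 38}` → d = {'b': 4, 'val': 38}
`ans = d["b"]` → ans = 4
So ans = 4

Answer: 4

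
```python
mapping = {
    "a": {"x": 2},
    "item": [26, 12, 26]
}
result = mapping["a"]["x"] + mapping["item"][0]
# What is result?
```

Trace:
`mapping = { ...` → mapping = {'a': {'x': 2}, 'item': [26, 12, 26]}
`result = mapping["a"]["x"] + mapping["item"][0]` → result = 28
So result = 28

Answer: 28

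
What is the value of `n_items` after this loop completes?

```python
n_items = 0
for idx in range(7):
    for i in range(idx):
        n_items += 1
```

Triangle number: 0+1+2+...+6
`n_items` takes the values: 0 → 1 → 2 → 3 → 4 → 5 → 6 → 7 → 8 → 9 → 10 → 11 → 12 → 13 → 14 → 15 → 16 → 17 → 18 → 19 → 20 → 21

Answer: 21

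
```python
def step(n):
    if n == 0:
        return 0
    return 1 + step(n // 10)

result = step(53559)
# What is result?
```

Count of digits of 53559: 5

Answer: 5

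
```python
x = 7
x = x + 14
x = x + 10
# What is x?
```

Trace:
`x = 7` → x = 7
`x = x + 14` → x = 21
`x = x + 10` → x = 31
So x = 31

Answer: 31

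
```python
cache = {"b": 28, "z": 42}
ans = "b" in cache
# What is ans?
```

Trace:
`cache = {"b": 28, "z": 42}` → cache = {'b': 28, 'z': 42}
`ans = "b" in cache` → ans = True
So ans = True

Answer: True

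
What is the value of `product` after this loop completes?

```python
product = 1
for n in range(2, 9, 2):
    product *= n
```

Product of even numbers 2 to 8
`product` takes the values: 1 → 2 → 8 → 48 → 384

Answer: 384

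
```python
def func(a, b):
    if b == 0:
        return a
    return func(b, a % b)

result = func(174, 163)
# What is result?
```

func(174, 163) -> func(163, 11) -> func(11, 9) -> func(9, 2) -> func(2, 1) -> func(1, 0) -> 1

Answer: 1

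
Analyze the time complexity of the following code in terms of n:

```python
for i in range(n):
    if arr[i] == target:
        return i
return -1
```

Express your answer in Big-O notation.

This is Linear search in an array. Time complexity: O(n).

Answer: O(n)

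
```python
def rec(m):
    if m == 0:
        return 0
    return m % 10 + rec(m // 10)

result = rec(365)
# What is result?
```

Sum of digits of 365: 5 + 6 + 3 = 14

Answer: 14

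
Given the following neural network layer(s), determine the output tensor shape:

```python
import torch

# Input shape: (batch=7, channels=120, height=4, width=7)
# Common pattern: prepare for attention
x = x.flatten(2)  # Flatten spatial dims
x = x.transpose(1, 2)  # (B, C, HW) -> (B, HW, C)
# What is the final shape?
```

Input: (7, 120, 4, 7) -> after flatten(2): (7, 120, 28) -> Output: (7, 28, 120)

Answer: (7, 28, 120)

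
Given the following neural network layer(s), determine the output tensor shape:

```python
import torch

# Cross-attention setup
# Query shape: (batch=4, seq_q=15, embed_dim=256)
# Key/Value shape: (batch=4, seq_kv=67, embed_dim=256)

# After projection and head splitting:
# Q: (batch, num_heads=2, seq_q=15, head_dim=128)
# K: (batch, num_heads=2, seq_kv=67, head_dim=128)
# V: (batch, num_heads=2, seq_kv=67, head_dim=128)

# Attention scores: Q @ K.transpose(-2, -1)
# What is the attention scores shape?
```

Input: (4, 15, 256) -> Output: (4, 2, 15, 67)

Answer: (4, 2, 15, 67)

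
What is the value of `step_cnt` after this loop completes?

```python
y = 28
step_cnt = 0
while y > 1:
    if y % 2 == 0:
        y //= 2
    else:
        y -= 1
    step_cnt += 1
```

Steps to reduce 28 to 1
`step_cnt` takes the values: 0 → 1 → 2 → 3 → 4 → 5 → 6

Answer: 6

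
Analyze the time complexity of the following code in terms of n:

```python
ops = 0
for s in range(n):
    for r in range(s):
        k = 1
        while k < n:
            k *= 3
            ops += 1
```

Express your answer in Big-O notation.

Each loop level contributes: n × n × log n. Multiplying the contributions gives O(n^2 log n).

Answer: O(n^2 log n)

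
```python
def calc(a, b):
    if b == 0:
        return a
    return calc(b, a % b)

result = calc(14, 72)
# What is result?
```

calc(14, 72) -> calc(72, 14) -> calc(14, 2) -> calc(2, 0) -> 2

Answer: 2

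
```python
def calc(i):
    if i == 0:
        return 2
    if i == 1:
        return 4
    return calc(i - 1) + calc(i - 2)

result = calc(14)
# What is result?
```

Build up from base cases: calc(0)=2, calc(1)=4, calc(2)=6, calc(3)=10, calc(4)=16, calc(5)=26, calc(6)=42, ..., calc(14)=1974

Answer: 1974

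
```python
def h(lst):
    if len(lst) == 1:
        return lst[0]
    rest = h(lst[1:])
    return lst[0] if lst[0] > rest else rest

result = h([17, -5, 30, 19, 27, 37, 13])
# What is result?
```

Recursive max over [17, -5, 30, 19, 27, 37, 13] = 37

Answer: 37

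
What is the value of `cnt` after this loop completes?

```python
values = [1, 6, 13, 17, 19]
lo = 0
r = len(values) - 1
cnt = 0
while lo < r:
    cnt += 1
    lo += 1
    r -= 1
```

Iterations until pointers meet (list length 5)
`cnt` takes the values: 0 → 1 → 2

Answer: 2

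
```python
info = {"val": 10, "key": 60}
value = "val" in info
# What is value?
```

Trace:
`info = {"val": 10, "key": 60}` → info = {'val': 10, 'key': 60}
`value = "val" in info` → value = True
So value = True

Answer: True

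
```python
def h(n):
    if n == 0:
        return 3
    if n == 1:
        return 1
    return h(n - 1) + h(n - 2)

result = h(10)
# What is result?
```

Build up from base cases: h(0)=3, h(1)=1, h(2)=4, h(3)=5, h(4)=9, h(5)=14, h(6)=23, ..., h(10)=157

Answer: 157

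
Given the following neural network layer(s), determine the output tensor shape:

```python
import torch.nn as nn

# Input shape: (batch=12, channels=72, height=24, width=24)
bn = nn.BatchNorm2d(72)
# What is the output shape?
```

Input: (12, 72, 24, 24) -> Output: (12, 72, 24, 24)

Answer: (12, 72, 24, 24)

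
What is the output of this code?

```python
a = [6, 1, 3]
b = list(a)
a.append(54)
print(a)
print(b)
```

Key concept: list() constructor creates copy.
Step by step:
`a = [6, 1, 3]` → a = [6, 1, 3]
`b = list(a)` → b = [6, 1, 3]
`a.append(54)` → a = [6, 1, 3, 54]
`print(a)` → prints [6, 1, 3, 54]
`print(b)` → prints [6, 1, 3]

Answer:
[6, 1, 3, 54]
[6, 1, 3]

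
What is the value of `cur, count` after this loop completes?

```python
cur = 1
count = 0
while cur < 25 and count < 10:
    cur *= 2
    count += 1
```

Double until >= 25 or 10 iterations
`cur, count` takes the values: (1, 0) → (2, 0) → (2, 1) → (4, 1) → (4, 2) → (8, 2) → (8, 3) → (16, 3) → (16, 4) → (32, 4) → (32, 5)

Answer: 32, 5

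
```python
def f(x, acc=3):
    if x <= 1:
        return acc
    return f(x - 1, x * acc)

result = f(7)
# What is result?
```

Accumulator trace (n, acc): (7, 3) -> (6, 21) -> (5, 126) -> (4, 630) -> (3, 2520) -> (2, 7560) -> (1, 15120) -> return 15120

Answer: 15120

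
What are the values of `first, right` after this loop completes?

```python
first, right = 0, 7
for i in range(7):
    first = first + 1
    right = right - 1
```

first goes 0→7, right goes 7→0
`first, right` takes the values: (0, 7) → (1, 7) → (1, 6) → (2, 6) → (2, 5) → (3, 5) → (3, 4) → (4, 4) → (4, 3) → (5, 3) → (5, 2) → (6, 2) → (6, 1) → (7, 1) → (7, 0)

Answer: 7, 0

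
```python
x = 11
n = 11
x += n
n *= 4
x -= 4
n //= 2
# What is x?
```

Trace:
`x = 11` → x = 11
`n = 11` → n = 11
`x += n` → x = 22
`n *= 4` → n = 44
`x -= 4` → x = 18
`n //= 2` → n = 22
So x = 18

Answer: 18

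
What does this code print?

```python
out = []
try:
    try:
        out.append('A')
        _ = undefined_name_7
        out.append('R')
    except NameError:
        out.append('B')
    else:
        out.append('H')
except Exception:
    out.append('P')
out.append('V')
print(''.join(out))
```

Execution trace: 'A' (inner try body) → 'B' (inner except NameError) → 'V' (after the try/except). Output: ABV

Answer: ABV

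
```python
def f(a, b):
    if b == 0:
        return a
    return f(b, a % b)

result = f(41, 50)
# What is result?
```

f(41, 50) -> f(50, 41) -> f(41, 9) -> f(9, 5) -> f(5, 4) -> f(4, 1) -> f(1, 0) -> 1

Answer: 1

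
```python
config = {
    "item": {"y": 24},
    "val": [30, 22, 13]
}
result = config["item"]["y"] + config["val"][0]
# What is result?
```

Trace:
`config = { ...` → config = {'item': {'y': 24}, 'val': [30, 22, 13]}
`result = config["item"]["y"] + config["val"][0]` → result = 54
So result = 54

Answer: 54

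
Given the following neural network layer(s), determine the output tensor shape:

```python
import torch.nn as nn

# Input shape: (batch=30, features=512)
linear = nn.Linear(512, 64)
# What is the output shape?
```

Input: (30, 512) -> Output: (30, 64)

Answer: (30, 64)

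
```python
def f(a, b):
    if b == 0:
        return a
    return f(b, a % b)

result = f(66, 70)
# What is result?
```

f(66, 70) -> f(70, 66) -> f(66, 4) -> f(4, 2) -> f(2, 0) -> 2

Answer: 2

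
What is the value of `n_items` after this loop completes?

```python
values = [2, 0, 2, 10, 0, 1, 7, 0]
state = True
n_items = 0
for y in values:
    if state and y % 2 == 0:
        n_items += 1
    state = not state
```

Count even values at even positions
`n_items` takes the values: 0 → 1 → 2 → 3

Answer: 3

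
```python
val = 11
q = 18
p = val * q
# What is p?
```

Trace:
`val = 11` → val = 11
`q = 18` → q = 18
`p = val * q` → p = 198
So p = 198

Answer: 198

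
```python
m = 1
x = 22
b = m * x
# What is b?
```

Trace:
`m = 1` → m = 1
`x = 22` → x = 22
`b = m * x` → b = 22
So b = 22

Answer: 22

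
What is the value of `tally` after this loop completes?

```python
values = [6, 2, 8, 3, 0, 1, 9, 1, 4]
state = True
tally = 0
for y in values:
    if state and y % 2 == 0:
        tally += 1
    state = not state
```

Count even values at even positions
`tally` takes the values: 0 → 1 → 2 → 3 → 4

Answer: 4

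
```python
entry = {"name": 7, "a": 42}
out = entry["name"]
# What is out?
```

Trace:
`entry = {"name": 7, "a": 42}` → entry = {'name': 7, 'a': 42}
`out = entry["name"]` → out = 7
So out = 7

Answer: 7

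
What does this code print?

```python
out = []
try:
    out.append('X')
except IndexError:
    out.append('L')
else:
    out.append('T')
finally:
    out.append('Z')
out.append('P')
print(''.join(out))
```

Execution trace: 'X' (try body, no exception) → 'T' (else) → 'Z' (finally) → 'P' (after the try/except). Output: XTZP

Answer: XTZP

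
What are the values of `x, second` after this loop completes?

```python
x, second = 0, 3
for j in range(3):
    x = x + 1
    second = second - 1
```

x goes 0→3, second goes 3→0
`x, second` takes the values: (0, 3) → (1, 3) → (1, 2) → (2, 2) → (2, 1) → (3, 1) → (3, 0)

Answer: 3, 0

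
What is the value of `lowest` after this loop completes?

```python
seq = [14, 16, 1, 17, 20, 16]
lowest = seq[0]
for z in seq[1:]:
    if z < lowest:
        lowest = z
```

Minimum of [14, 16, 1, 17, 20, 16]
`lowest` takes the values: 14 → 1

Answer: 1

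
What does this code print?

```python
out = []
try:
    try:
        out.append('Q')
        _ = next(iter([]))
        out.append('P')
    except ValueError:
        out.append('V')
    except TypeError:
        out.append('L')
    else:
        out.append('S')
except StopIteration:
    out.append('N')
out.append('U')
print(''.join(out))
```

Execution trace: 'Q' (inner try body) → 'N' (outer except StopIteration) → 'U' (after the try/except). Output: QNU

Answer: QNU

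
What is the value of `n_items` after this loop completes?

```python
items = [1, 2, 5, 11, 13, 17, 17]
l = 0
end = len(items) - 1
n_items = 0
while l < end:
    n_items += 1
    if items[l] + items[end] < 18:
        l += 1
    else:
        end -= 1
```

Steps to find pair summing to 18
`n_items` takes the values: 0 → 1 → 2 → 3 → 4 → 5 → 6

Answer: 6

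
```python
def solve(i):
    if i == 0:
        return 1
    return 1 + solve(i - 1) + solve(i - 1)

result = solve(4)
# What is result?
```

solve(i) = 1 + 2·solve(i-1), solve(0)=1. Closed form: (1+1)·2^4 - 1 = 31.

Answer: 31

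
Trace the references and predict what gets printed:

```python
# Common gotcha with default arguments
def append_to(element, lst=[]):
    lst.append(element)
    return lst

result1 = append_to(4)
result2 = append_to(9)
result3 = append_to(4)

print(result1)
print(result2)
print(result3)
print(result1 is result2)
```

Key concept: mutable default argument gotcha.
Step by step:
`result1 = append_to(4)` → result1 = [4]
`result2 = append_to(9)` → result1 = [4, 9] (same object as result2); result2 = [4, 9] (same object as result1)
`result3 = append_to(4)` → result1 = [4, 9, 4] (same object as result2, result3); result2 = [4, 9, 4] (same object as result1, result3); result3 = [4, 9, 4] (same object as result1, result2)
`print(result1)` → prints [4, 9, 4]
`print(result2)` → prints [4, 9, 4]
`print(result3)` → prints [4, 9, 4]
`print(result1 is result2)` → prints True

Answer:
[4, 9, 4]
[4, 9, 4]
[4, 9, 4]
True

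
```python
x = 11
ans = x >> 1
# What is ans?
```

Trace:
`x = 11` → x = 11
`ans = x >> 1` → ans = 5
So ans = 5

Answer: 5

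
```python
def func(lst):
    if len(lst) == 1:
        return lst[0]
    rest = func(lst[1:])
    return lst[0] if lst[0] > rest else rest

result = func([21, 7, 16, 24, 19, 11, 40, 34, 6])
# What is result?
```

Recursive max over [21, 7, 16, 24, 19, 11, 40, 34, 6] = 40

Answer: 40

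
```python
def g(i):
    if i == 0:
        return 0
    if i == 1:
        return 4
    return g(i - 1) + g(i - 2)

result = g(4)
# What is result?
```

Build up from base cases: g(0)=0, g(1)=4, g(2)=4, g(3)=8, g(4)=12

Answer: 12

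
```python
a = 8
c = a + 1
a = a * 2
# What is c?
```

Trace:
`a = 8` → a = 8
`c = a + 1` → c = 9
`a = a * 2` → a = 16
So c = 9

Answer: 9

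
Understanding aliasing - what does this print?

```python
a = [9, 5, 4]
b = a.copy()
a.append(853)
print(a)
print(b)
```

Key concept: list.copy() creates independent copy.
Step by step:
`a = [9, 5, 4]` → a = [9, 5, 4]
`b = a.copy()` → b = [9, 5, 4]
`a.append(853)` → a = [9, 5, 4, 853]
`print(a)` → prints [9, 5, 4, 853]
`print(b)` → prints [9, 5, 4]

Answer:
[9, 5, 4, 853]
[9, 5, 4]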